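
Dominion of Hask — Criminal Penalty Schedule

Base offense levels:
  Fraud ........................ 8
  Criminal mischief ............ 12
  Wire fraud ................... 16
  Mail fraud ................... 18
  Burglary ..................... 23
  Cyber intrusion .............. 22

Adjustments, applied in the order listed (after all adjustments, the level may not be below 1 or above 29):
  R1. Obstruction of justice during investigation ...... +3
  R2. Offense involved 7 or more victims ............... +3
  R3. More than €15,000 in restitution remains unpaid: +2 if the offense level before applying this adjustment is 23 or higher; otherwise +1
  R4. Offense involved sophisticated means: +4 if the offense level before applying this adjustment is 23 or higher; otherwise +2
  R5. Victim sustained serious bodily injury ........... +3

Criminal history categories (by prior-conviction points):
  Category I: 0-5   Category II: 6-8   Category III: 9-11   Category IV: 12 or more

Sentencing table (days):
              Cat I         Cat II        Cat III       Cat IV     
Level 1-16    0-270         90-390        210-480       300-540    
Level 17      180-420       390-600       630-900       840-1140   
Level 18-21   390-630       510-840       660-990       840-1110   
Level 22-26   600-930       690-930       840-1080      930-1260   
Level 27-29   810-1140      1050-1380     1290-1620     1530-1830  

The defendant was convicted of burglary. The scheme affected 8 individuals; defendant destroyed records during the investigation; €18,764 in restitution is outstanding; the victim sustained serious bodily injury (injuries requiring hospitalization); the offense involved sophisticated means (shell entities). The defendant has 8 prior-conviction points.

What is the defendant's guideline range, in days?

Base offense level for burglary: 23.
R1 applies: 23 + 3 = 26.
R2 applies: 26 + 3 = 29.
R3 applies (level before this adjustment is 29 ≥ 23, so +2): 29 + 2 = 31.
R4 applies (level before this adjustment is 31 ≥ 23, so +4): 31 + 4 = 35.
R5 applies: 35 + 3 = 38.
Level 38 exceeds the maximum of 29; capped at 29.
Final offense level: 29.
Criminal history: 8 prior points → Category II (6-8).
Level 29 falls in the 27-29 band.
Grid: Level 27-29 × Category II = 1050-1380 days.

1050-1380 days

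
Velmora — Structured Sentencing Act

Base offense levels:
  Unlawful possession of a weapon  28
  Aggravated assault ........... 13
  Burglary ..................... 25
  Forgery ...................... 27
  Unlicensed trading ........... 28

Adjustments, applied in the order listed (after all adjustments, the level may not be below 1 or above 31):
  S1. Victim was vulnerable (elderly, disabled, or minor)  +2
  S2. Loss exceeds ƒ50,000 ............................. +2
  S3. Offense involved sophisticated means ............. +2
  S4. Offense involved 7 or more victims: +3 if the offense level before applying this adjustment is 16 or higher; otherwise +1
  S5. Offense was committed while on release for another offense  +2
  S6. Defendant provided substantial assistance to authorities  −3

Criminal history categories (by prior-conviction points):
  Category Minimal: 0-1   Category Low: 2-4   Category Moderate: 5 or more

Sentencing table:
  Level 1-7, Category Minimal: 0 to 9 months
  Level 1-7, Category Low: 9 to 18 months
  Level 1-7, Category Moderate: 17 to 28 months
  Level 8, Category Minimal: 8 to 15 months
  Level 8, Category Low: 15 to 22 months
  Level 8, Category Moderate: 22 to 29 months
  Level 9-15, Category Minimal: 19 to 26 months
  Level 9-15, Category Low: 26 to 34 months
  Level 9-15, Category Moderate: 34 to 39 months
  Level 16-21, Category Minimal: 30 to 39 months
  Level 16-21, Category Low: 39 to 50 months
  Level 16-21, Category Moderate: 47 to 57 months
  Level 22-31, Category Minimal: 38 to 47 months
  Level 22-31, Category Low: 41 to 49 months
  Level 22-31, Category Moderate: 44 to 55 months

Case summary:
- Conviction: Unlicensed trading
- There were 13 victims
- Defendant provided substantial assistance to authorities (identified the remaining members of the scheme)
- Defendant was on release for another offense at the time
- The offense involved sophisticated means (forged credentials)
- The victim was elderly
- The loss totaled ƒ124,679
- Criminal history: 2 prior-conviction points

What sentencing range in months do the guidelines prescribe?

Base offense level for unlicensed trading: 28.
S1 applies: 28 + 2 = 30.
S2 applies: 30 + 2 = 32.
S3 applies: 32 + 2 = 34.
S4 applies (level before this adjustment is 34 ≥ 16, so +3): 34 + 3 = 37.
S5 applies: 37 + 2 = 39.
S6 applies: 39 − 3 = 36.
Level 36 exceeds the maximum of 31; capped at 31.
Final offense level: 31.
Criminal history: 2 prior points → Category Low (2-4).
Level 31 falls in the 22-31 band.
Grid: Level 22-31 × Category Low = 41-49 months.

41-49 months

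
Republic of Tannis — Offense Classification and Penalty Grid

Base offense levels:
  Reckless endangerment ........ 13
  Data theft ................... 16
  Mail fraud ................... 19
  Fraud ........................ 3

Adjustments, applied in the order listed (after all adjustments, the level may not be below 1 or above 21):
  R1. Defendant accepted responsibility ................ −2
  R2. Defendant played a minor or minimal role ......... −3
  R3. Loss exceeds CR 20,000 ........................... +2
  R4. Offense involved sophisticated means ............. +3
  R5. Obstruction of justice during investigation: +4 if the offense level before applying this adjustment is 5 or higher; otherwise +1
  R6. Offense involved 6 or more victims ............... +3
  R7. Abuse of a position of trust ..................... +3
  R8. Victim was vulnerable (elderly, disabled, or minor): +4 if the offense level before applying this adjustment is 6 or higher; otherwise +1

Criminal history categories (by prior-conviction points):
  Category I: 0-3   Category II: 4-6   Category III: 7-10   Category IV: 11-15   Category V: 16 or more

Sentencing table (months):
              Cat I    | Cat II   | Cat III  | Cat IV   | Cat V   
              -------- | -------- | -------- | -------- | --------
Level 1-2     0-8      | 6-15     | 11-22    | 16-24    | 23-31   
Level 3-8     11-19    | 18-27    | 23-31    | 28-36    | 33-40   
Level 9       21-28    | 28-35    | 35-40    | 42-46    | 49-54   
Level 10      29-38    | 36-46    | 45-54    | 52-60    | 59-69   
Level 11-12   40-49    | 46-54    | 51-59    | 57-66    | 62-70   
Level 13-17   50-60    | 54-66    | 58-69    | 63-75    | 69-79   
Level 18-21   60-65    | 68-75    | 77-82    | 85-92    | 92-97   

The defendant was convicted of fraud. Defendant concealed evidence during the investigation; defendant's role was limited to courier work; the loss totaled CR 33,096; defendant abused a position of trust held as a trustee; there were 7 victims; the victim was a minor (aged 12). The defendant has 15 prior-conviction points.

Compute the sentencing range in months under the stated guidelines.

Base offense level for fraud: 3.
R1 does not apply.
R2 applies: 3 − 3 = 0.
R3 applies: 0 + 2 = 2.
R5 applies (level before this adjustment is 2 < 5, so +1): 2 + 1 = 3.
R6 applies: 3 + 3 = 6.
R7 applies: 6 + 3 = 9.
R8 applies (level before this adjustment is 9 ≥ 6, so +4): 9 + 4 = 13.
Final offense level: 13.
Criminal history: 15 prior points → Category IV (11-15).
Level 13 falls in the 13-17 band.
Grid: Level 13-17 × Category IV = 63-75 months.

63-75 months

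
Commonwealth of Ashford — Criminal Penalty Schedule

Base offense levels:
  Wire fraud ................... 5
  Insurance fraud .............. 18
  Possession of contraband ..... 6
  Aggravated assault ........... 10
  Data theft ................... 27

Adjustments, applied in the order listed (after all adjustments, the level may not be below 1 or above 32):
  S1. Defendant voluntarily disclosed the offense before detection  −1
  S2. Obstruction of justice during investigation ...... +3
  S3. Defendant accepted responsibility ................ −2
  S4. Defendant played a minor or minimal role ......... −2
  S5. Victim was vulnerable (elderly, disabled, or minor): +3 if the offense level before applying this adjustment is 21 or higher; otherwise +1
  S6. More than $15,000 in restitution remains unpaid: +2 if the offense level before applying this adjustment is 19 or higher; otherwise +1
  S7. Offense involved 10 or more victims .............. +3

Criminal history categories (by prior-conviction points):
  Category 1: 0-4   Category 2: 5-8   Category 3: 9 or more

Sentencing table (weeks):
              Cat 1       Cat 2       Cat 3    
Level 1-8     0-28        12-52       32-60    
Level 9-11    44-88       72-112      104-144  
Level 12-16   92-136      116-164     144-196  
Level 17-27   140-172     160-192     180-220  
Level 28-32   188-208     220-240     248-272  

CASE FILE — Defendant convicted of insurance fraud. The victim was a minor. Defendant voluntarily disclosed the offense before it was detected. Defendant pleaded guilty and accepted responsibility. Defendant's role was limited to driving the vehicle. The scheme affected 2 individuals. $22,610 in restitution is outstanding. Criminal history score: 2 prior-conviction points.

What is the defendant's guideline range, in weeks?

92-136 weeks

Base offense level for insurance fraud: 18.
S1 applies: 18 − 1 = 17.
S3 applies: 17 − 2 = 15.
S4 applies: 15 − 2 = 13.
S5 applies (level before this adjustment is 13 < 21, so +1): 13 + 1 = 14.
S6 applies (level before this adjustment is 14 < 19, so +1): 14 + 1 = 15.
S7 does not apply.
Final offense level: 15.
Criminal history: 2 prior points → Category 1 (0-4).
Level 15 falls in the 12-16 band.
Grid: Level 12-16 × Category 1 = 92-136 weeks.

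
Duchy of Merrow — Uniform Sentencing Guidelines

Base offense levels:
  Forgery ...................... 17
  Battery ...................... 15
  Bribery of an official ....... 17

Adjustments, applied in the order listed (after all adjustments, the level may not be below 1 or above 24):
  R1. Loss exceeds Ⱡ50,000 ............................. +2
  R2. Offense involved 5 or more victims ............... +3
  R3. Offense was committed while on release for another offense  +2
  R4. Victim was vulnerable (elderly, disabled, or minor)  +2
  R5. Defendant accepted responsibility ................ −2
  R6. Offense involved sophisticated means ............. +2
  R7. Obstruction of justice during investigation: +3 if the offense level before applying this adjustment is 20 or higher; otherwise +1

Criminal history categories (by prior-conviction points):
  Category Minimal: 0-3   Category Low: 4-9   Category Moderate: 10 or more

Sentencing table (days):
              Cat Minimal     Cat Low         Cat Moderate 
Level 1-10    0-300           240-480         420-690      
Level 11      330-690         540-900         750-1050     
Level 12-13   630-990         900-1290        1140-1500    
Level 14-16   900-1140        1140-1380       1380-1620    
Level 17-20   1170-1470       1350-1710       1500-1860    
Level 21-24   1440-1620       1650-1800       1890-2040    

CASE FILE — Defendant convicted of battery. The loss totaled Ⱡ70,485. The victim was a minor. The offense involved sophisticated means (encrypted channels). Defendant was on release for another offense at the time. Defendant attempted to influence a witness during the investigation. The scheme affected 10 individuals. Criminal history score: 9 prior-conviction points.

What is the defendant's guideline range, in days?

Base offense level for battery: 15.
R1 applies: 15 + 2 = 17.
R2 applies: 17 + 3 = 20.
R3 applies: 20 + 2 = 22.
R4 applies: 22 + 2 = 24.
R6 applies: 24 + 2 = 26.
R7 applies (level before this adjustment is 26 ≥ 20, so +3): 26 + 3 = 29.
Level 29 exceeds the maximum of 24; capped at 24.
Final offense level: 24.
Criminal history: 9 prior points → Category Low (4-9).
Level 24 falls in the 21-24 band.
Grid: Level 21-24 × Category Low = 1650-1800 days.

1650-1800 days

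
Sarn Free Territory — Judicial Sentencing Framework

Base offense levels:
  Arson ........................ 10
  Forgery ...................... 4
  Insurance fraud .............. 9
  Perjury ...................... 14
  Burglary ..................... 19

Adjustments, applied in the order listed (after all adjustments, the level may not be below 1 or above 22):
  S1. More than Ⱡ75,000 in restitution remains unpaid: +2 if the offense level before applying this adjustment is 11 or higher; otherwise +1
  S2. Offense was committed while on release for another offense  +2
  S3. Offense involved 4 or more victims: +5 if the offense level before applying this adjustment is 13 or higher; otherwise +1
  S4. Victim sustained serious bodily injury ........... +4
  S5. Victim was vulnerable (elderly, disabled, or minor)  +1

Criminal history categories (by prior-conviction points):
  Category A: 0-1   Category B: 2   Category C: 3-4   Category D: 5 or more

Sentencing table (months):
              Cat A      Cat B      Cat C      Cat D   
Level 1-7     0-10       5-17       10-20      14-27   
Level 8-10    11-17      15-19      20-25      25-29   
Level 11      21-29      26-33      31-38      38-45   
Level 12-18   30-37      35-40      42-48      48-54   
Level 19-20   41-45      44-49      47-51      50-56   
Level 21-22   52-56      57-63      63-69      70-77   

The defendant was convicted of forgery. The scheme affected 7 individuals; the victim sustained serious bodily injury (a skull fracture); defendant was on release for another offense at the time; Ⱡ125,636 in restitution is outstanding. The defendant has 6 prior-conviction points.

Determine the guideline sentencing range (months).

48-54 months

Base offense level for forgery: 4.
S1 applies (level before this adjustment is 4 < 11, so +1): 4 + 1 = 5.
S2 applies: 5 + 2 = 7.
S3 applies (level before this adjustment is 7 < 13, so +1): 7 + 1 = 8.
S4 applies: 8 + 4 = 12.
Final offense level: 12.
Criminal history: 6 prior points → Category D (5+).
Level 12 falls in the 12-18 band.
Grid: Level 12-18 × Category D = 48-54 months.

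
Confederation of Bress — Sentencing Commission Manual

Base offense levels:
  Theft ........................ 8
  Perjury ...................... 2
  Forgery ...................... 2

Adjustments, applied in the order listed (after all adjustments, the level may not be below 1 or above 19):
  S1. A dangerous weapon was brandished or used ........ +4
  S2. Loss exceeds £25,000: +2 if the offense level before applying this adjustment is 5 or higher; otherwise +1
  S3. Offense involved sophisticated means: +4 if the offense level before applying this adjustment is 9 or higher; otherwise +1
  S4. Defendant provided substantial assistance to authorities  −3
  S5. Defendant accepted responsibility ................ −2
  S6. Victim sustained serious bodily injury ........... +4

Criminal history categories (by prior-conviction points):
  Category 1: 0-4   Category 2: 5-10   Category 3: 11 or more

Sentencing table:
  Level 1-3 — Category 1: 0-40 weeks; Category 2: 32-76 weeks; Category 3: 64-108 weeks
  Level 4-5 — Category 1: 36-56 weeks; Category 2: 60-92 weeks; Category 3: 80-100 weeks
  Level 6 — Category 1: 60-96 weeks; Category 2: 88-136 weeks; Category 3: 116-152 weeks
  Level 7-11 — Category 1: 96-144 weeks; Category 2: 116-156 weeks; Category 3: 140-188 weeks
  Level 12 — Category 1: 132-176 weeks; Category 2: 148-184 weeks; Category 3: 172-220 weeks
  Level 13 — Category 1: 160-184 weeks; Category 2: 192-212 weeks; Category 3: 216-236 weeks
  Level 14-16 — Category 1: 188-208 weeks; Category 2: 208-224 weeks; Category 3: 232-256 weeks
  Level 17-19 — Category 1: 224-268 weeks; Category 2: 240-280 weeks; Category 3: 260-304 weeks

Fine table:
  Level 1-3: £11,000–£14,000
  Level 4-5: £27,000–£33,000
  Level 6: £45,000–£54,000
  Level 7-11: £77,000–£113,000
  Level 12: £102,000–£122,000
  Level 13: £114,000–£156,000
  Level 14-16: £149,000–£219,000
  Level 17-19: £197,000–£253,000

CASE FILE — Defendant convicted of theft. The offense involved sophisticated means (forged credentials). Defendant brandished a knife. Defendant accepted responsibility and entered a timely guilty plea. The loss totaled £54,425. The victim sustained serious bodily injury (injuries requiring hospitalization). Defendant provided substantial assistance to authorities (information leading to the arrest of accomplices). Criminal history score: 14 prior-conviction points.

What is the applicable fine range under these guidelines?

£197,000–£253,000

Base offense level for theft: 8.
S1 applies: 8 + 4 = 12.
S2 applies (level before this adjustment is 12 ≥ 5, so +2): 12 + 2 = 14.
S3 applies (level before this adjustment is 14 ≥ 9, so +4): 14 + 4 = 18.
S4 applies: 18 − 3 = 15.
S5 applies: 15 − 2 = 13.
S6 applies: 13 + 4 = 17.
Final offense level: 17.
Level 17 falls in the 17-19 band.
Fine table: Level 17-19 → £197,000–£253,000.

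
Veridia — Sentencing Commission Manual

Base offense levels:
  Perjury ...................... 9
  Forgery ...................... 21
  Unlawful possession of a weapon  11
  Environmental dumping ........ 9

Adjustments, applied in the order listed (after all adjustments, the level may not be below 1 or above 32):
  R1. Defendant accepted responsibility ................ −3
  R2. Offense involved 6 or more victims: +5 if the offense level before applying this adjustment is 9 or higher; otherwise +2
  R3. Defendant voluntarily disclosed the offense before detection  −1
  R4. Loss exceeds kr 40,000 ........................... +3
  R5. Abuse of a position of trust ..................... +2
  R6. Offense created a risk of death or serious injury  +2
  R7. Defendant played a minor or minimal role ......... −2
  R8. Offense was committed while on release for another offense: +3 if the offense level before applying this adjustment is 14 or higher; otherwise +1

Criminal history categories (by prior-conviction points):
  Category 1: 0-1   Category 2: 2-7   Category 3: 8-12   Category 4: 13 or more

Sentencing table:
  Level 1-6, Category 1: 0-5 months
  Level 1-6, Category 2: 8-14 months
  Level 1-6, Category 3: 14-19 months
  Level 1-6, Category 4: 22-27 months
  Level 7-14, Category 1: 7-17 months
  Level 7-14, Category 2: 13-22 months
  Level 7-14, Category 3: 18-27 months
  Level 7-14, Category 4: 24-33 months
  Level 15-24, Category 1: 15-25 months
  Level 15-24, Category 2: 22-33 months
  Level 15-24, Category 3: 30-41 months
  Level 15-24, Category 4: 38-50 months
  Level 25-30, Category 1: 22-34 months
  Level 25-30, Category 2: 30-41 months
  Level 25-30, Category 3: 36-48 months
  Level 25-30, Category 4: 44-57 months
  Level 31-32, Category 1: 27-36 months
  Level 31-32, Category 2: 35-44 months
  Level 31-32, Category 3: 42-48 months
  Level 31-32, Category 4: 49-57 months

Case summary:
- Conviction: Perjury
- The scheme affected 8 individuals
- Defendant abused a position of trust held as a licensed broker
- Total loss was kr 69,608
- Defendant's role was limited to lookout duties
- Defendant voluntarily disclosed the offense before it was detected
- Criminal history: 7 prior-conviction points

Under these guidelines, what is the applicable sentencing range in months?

Base offense level for perjury: 9.
R2 applies (level before this adjustment is 9 ≥ 9, so +5): 9 + 5 = 14.
R3 applies: 14 − 1 = 13.
R4 applies: 13 + 3 = 16.
R5 applies: 16 + 2 = 18.
R7 applies: 18 − 2 = 16.
R8 does not apply.
Final offense level: 16.
Criminal history: 7 prior points → Category 2 (2-7).
Level 16 falls in the 15-24 band.
Grid: Level 15-24 × Category 2 = 22-33 months.

22-33 months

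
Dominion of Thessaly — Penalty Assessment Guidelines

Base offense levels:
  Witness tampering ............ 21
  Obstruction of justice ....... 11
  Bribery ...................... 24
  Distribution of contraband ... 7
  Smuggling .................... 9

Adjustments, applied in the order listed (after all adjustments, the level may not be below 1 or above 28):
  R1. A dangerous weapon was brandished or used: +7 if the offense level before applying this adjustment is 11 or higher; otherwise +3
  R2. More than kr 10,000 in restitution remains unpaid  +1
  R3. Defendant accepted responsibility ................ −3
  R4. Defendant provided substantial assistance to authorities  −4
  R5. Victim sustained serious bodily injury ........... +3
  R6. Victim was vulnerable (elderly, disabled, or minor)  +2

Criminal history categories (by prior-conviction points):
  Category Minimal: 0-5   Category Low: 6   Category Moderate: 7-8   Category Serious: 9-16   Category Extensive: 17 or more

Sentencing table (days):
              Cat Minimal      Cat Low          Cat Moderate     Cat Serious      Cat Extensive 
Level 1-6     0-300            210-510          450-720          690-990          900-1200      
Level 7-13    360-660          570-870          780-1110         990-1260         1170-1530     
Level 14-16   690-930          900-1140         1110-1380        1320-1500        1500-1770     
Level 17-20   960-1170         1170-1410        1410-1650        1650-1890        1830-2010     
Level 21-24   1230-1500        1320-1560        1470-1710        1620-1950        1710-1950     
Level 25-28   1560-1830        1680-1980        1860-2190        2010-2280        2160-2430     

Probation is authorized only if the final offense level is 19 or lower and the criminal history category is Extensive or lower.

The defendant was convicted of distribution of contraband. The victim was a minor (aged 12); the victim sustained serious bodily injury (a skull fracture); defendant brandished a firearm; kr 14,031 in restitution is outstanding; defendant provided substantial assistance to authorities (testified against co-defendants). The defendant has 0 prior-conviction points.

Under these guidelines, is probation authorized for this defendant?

Yes

Base offense level for distribution of contraband: 7.
R1 applies (level before this adjustment is 7 < 11, so +3): 7 + 3 = 10.
R2 applies: 10 + 1 = 11.
R3 does not apply.
R4 applies: 11 − 4 = 7.
R5 applies: 7 + 3 = 10.
R6 applies: 10 + 2 = 12.
Final offense level: 12.
Criminal history: 0 prior points → Category Minimal (0-5).
Level 12 falls in the 7-13 band.
Grid: Level 7-13 × Category Minimal = 360-660 days.
Probation check: level 12 ≤ 19 and category Minimal ≤ Extensive → eligible.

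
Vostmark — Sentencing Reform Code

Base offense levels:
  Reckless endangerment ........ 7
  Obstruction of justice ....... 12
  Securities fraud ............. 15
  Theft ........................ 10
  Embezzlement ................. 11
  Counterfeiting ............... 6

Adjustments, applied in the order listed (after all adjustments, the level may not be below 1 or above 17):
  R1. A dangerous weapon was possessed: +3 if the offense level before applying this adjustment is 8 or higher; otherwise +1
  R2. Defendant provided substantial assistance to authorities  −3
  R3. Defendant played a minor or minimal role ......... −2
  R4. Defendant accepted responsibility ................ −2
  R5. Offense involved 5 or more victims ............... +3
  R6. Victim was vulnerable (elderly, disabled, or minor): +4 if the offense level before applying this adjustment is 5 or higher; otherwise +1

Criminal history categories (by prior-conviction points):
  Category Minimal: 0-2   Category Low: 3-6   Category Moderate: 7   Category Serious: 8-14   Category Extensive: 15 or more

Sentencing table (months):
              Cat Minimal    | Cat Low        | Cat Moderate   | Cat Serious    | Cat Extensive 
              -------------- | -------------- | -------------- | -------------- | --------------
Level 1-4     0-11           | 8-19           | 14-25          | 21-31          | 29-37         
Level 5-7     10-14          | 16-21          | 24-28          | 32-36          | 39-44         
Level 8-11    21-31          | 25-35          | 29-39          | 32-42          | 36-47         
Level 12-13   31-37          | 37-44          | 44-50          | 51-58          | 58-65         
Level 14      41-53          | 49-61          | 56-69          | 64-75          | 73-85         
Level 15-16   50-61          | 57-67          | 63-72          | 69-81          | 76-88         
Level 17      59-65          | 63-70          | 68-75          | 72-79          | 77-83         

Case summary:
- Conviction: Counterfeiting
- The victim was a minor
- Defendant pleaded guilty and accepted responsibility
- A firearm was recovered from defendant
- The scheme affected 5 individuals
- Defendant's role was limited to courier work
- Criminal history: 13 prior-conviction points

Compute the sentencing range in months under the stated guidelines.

Base offense level for counterfeiting: 6.
R1 applies (level before this adjustment is 6 < 8, so +1): 6 + 1 = 7.
R2 does not apply.
R3 applies: 7 − 2 = 5.
R4 applies: 5 − 2 = 3.
R5 applies: 3 + 3 = 6.
R6 applies (level before this adjustment is 6 ≥ 5, so +4): 6 + 4 = 10.
Final offense level: 10.
Criminal history: 13 prior points → Category Serious (8-14).
Level 10 falls in the 8-11 band.
Grid: Level 8-11 × Category Serious = 32-42 months.

32-42 months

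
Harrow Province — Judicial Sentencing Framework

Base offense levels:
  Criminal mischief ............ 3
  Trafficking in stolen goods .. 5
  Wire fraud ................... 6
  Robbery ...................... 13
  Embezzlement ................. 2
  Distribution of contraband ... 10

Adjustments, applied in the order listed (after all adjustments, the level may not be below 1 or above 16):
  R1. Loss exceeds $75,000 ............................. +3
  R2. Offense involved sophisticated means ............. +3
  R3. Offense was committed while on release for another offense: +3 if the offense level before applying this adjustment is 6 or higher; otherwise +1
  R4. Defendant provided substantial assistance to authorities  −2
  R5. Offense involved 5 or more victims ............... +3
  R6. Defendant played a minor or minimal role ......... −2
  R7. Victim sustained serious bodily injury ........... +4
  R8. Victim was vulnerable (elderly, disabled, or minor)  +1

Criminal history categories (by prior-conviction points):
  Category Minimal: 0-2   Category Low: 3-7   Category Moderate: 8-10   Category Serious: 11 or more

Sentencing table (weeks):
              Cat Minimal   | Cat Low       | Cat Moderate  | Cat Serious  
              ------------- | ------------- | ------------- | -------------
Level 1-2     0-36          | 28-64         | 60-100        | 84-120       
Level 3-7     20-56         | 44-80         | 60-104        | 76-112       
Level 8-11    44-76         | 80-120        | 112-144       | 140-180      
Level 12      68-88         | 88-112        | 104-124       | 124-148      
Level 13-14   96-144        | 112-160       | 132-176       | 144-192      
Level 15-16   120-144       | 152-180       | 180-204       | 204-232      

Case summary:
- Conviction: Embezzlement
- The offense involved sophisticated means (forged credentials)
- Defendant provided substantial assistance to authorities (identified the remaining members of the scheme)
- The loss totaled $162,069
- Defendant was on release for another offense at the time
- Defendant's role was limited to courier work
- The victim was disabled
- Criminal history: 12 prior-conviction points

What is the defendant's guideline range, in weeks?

140-180 weeks

Base offense level for embezzlement: 2.
R1 applies: 2 + 3 = 5.
R2 applies: 5 + 3 = 8.
R3 applies (level before this adjustment is 8 ≥ 6, so +3): 8 + 3 = 11.
R4 applies: 11 − 2 = 9.
R6 applies: 9 − 2 = 7.
R7 does not apply.
R8 applies: 7 + 1 = 8.
Final offense level: 8.
Criminal history: 12 prior points → Category Serious (11+).
Level 8 falls in the 8-11 band.
Grid: Level 8-11 × Category Serious = 140-180 weeks.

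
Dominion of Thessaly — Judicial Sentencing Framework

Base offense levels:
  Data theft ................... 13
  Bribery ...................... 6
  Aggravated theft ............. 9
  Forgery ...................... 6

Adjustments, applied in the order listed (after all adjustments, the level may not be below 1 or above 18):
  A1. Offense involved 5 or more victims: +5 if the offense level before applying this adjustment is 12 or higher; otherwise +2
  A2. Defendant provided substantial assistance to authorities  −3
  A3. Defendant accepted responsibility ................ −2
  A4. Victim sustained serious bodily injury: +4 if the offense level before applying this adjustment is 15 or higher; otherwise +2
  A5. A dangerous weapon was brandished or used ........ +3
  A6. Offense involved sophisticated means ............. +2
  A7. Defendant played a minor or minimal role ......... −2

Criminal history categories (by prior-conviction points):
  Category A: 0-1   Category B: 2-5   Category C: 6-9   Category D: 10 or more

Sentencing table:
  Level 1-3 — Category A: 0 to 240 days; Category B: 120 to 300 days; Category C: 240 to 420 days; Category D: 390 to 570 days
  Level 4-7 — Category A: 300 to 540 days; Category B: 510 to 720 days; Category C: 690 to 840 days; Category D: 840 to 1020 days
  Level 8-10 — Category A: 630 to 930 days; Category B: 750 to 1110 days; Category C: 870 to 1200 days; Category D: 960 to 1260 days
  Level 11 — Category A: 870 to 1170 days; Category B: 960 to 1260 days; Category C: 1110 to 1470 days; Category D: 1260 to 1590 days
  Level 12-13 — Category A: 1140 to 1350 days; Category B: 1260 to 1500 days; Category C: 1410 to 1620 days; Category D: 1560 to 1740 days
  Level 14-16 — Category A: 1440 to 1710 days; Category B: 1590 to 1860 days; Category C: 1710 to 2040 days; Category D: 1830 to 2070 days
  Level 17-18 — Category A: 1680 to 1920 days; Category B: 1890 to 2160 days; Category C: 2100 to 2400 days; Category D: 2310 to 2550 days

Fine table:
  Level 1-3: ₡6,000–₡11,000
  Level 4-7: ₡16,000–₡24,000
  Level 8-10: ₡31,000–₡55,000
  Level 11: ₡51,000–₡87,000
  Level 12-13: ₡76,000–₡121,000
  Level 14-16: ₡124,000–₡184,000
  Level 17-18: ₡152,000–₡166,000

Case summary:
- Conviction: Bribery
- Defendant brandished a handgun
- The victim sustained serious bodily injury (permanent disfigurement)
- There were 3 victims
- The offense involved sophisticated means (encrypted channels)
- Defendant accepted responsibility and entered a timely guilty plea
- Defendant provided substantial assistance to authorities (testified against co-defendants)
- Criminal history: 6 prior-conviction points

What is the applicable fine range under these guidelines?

₡31,000–₡55,000

Base offense level for bribery: 6.
A1 does not apply.
A2 applies: 6 − 3 = 3.
A3 applies: 3 − 2 = 1.
A4 applies (level before this adjustment is 1 < 15, so +2): 1 + 2 = 3.
A5 applies: 3 + 3 = 6.
A6 applies: 6 + 2 = 8.
Final offense level: 8.
Level 8 falls in the 8-10 band.
Fine table: Level 8-10 → ₡31,000–₡55,000.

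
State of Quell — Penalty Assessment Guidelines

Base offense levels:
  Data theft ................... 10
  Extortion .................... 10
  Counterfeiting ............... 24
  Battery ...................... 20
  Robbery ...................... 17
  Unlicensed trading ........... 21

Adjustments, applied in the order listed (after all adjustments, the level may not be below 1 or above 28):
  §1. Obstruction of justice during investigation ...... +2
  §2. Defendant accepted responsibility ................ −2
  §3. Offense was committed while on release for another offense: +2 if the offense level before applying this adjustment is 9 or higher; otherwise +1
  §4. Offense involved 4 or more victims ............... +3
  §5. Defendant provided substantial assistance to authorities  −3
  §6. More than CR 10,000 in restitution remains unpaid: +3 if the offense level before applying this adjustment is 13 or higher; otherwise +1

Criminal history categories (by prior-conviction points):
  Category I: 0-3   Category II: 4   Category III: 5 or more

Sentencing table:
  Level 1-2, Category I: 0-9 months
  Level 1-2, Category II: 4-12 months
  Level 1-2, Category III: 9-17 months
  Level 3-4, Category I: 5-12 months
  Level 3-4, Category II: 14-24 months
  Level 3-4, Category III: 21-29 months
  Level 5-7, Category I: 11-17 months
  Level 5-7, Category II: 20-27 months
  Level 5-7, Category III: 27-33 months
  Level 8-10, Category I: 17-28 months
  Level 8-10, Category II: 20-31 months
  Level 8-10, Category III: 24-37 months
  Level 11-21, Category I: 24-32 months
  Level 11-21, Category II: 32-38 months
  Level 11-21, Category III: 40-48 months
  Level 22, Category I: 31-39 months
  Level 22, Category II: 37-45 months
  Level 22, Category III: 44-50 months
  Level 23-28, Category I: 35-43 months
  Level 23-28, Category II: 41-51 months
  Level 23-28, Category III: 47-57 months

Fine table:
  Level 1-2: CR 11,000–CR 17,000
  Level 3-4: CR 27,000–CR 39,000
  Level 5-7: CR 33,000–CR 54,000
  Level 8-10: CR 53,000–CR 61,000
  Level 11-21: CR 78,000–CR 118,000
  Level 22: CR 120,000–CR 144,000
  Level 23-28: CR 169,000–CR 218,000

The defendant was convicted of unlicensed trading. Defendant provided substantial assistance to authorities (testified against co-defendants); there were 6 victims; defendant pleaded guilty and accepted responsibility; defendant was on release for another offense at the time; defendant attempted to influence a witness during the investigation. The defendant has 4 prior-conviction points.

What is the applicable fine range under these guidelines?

Base offense level for unlicensed trading: 21.
§1 applies: 21 + 2 = 23.
§2 applies: 23 − 2 = 21.
§3 applies (level before this adjustment is 21 ≥ 9, so +2): 21 + 2 = 23.
§4 applies: 23 + 3 = 26.
§5 applies: 26 − 3 = 23.
Final offense level: 23.
Level 23 falls in the 23-28 band.
Fine table: Level 23-28 → CR 169,000–CR 218,000.

CR 169,000–CR 218,000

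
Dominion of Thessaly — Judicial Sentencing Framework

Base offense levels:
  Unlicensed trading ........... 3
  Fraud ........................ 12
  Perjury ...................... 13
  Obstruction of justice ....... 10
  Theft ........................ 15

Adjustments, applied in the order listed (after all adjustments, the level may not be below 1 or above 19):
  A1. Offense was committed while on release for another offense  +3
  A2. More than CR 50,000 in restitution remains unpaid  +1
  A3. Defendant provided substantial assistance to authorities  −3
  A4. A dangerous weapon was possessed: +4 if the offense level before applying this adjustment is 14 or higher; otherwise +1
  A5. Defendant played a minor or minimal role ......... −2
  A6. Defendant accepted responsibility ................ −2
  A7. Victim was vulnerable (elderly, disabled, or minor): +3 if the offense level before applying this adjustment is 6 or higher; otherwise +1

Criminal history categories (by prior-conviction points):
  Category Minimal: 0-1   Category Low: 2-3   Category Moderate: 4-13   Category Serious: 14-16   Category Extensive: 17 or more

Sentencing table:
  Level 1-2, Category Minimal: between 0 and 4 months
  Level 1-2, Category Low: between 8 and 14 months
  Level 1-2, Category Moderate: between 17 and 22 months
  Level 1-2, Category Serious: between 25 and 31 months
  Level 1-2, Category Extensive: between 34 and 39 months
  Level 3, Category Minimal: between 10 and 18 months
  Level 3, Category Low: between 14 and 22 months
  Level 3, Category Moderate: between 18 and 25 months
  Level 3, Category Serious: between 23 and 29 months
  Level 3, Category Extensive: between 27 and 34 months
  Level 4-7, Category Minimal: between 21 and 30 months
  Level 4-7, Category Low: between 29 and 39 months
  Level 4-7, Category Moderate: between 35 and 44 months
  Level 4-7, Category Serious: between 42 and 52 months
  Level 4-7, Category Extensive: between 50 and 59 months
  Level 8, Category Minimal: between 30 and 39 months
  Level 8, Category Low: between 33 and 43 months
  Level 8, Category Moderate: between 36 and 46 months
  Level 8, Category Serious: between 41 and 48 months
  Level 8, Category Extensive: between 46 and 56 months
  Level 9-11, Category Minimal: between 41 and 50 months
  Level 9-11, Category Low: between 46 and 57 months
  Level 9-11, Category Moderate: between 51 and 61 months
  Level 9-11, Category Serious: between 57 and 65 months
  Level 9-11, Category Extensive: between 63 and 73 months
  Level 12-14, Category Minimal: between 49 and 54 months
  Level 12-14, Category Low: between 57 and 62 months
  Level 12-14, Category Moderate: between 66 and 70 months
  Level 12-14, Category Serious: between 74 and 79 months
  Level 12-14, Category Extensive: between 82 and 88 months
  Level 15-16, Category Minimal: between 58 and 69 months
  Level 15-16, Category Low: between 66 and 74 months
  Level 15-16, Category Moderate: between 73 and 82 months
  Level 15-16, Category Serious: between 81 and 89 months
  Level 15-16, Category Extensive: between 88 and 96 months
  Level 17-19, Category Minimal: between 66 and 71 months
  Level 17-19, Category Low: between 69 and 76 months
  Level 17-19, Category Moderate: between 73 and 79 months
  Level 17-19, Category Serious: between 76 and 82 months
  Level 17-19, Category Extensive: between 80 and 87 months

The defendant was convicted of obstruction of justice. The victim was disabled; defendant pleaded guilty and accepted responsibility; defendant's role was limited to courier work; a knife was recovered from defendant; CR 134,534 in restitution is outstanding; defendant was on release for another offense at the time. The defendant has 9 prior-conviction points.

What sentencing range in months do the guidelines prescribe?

Base offense level for obstruction of justice: 10.
A1 applies: 10 + 3 = 13.
A2 applies: 13 + 1 = 14.
A3 does not apply.
A4 applies (level before this adjustment is 14 ≥ 14, so +4): 14 + 4 = 18.
A5 applies: 18 − 2 = 16.
A6 applies: 16 − 2 = 14.
A7 applies (level before this adjustment is 14 ≥ 6, so +3): 14 + 3 = 17.
Final offense level: 17.
Criminal history: 9 prior points → Category Moderate (4-13).
Level 17 falls in the 17-19 band.
Grid: Level 17-19 × Category Moderate = 73-79 months.

73-79 months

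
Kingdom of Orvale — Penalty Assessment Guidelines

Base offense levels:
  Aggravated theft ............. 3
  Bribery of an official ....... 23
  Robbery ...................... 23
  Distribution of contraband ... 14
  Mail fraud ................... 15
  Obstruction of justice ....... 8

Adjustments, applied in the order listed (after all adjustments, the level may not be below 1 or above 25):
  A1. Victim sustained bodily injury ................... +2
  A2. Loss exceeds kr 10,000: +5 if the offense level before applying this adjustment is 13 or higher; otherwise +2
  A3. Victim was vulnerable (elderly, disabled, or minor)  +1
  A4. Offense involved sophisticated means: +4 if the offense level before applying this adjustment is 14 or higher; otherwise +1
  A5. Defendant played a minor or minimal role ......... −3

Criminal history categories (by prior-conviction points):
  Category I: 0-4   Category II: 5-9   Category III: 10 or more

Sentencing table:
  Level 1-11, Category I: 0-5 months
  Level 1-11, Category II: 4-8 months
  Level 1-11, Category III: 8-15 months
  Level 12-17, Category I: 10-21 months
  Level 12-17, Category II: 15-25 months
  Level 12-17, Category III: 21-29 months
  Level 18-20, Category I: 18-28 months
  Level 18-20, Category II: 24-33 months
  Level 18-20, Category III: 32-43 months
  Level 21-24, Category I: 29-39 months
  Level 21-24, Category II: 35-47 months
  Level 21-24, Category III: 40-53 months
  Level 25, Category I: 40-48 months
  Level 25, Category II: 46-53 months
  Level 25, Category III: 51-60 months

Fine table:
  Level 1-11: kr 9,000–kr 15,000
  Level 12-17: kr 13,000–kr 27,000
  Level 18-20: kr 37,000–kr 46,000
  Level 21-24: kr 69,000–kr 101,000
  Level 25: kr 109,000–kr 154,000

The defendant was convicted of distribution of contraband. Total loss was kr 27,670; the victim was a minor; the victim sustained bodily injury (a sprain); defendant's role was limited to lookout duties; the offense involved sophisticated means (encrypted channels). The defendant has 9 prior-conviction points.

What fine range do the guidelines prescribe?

Base offense level for distribution of contraband: 14.
A1 applies: 14 + 2 = 16.
A2 applies (level before this adjustment is 16 ≥ 13, so +5): 16 + 5 = 21.
A3 applies: 21 + 1 = 22.
A4 applies (level before this adjustment is 22 ≥ 14, so +4): 22 + 4 = 26.
A5 applies: 26 − 3 = 23.
Final offense level: 23.
Level 23 falls in the 21-24 band.
Fine table: Level 21-24 → kr 69,000–kr 101,000.

kr 69,000–kr 101,000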